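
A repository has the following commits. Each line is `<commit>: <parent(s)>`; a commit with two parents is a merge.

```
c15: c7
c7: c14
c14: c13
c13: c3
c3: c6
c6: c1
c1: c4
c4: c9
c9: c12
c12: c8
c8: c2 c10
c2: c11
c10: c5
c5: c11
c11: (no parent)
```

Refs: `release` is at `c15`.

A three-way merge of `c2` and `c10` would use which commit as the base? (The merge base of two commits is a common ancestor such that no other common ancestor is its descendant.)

c11

Ancestors of c2: {c11, c2}.
Ancestors of c10: {c10, c11, c5}.
Common ancestors: {c11}.
The only common ancestor is c11, so it is the merge base.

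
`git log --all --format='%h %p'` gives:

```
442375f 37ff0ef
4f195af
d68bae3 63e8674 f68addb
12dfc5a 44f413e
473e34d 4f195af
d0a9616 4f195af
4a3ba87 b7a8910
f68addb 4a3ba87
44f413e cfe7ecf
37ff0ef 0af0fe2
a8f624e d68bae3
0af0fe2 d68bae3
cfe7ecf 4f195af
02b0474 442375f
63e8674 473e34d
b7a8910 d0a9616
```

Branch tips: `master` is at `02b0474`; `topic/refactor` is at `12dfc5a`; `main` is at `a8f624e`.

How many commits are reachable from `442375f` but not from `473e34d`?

Reachable from 442375f: {0af0fe2, 37ff0ef, 442375f, 473e34d, 4a3ba87, 4f195af, 63e8674, b7a8910, d0a9616, d68bae3, f68addb}.
Reachable from 473e34d: {473e34d, 4f195af}.
In 442375f's history but not 473e34d's: {0af0fe2, 37ff0ef, 442375f, 4a3ba87, 63e8674, b7a8910, d0a9616, d68bae3, f68addb} — 9 commits.

9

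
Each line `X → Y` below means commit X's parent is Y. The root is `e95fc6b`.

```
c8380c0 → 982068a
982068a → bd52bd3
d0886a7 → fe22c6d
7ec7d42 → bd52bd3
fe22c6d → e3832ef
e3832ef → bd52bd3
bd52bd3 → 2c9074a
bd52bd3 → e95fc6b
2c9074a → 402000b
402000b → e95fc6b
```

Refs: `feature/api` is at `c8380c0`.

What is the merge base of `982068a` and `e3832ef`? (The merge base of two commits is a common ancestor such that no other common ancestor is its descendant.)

Ancestors of 982068a: {2c9074a, 402000b, 982068a, bd52bd3, e95fc6b}.
Ancestors of e3832ef: {2c9074a, 402000b, bd52bd3, e3832ef, e95fc6b}.
Common ancestors: {2c9074a, 402000b, bd52bd3, e95fc6b}.
Among these, bd52bd3 is not an ancestor of any other common ancestor — it is the merge base.

bd52bd3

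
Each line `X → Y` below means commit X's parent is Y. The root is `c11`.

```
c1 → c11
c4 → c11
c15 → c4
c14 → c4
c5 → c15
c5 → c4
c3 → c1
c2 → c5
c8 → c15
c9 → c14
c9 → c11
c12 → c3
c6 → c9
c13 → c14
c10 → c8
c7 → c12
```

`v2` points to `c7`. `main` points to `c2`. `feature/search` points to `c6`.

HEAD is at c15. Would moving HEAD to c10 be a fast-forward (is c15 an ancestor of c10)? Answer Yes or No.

Yes

A fast-forward from c15 to c10 is possible iff c15 is an ancestor of c10.
Ancestors of c10: {c10, c11, c15, c4, c8}.
c15 is among them, so fast-forward is possible.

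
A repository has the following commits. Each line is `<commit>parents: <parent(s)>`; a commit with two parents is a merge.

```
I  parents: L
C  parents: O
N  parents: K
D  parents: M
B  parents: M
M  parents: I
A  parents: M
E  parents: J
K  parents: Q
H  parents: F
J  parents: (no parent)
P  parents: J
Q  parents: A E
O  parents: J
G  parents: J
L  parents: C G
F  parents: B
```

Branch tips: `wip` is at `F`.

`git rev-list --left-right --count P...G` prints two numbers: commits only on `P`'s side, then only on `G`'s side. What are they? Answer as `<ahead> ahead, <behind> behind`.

1 ahead, 1 behind

Reachable from P: {J, P}.
Reachable from G: {G, J}.
Only in P's history (ahead): {P} — 1.
Only in G's history (behind): {G} — 1.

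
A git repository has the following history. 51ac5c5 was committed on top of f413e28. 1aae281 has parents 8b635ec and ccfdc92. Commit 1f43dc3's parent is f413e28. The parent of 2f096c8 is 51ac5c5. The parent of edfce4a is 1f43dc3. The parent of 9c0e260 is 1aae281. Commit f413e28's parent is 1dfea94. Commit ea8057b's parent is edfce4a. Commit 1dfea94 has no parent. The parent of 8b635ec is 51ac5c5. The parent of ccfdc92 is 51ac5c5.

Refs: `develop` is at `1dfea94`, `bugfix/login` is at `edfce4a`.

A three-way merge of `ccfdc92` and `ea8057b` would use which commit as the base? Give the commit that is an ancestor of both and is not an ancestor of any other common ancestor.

f413e28

Ancestors of ccfdc92: {1dfea94, 51ac5c5, ccfdc92, f413e28}.
Ancestors of ea8057b: {1dfea94, 1f43dc3, ea8057b, edfce4a, f413e28}.
Common ancestors: {1dfea94, f413e28}.
Among these, f413e28 is not an ancestor of any other common ancestor — it is the merge base.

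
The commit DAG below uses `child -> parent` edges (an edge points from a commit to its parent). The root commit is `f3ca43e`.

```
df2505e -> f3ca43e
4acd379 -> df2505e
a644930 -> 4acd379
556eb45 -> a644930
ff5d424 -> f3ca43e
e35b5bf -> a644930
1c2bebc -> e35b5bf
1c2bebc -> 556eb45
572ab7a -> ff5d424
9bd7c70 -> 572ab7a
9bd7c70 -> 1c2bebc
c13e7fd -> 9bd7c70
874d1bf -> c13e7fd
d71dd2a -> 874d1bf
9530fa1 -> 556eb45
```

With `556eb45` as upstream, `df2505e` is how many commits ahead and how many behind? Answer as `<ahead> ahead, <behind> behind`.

Reachable from df2505e: {df2505e, f3ca43e}.
Reachable from 556eb45: {4acd379, 556eb45, a644930, df2505e, f3ca43e}.
Only in df2505e's history (ahead): {} — 0.
Only in 556eb45's history (behind): {4acd379, 556eb45, a644930} — 3.

0 ahead, 3 behind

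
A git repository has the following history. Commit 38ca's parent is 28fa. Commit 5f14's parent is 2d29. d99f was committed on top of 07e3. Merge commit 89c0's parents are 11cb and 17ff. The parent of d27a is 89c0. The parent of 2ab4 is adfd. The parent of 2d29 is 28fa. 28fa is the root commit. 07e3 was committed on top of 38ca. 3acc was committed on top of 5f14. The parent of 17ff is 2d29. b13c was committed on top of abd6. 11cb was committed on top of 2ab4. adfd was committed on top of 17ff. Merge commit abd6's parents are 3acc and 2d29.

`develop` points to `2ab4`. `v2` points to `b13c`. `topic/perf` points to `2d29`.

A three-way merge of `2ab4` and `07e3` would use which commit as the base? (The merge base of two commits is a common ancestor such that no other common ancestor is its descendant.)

Ancestors of 2ab4: {17ff, 28fa, 2ab4, 2d29, adfd}.
Ancestors of 07e3: {07e3, 28fa, 38ca}.
Common ancestors: {28fa}.
The only common ancestor is 28fa, so it is the merge base.

28fa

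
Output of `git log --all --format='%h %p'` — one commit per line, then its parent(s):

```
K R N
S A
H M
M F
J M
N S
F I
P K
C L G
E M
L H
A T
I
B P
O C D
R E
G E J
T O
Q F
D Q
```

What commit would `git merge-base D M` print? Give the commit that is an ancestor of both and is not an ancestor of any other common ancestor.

Ancestors of D: {D, F, I, Q}.
Ancestors of M: {F, I, M}.
Common ancestors: {F, I}.
Among these, F is not an ancestor of any other common ancestor — it is the merge base.

F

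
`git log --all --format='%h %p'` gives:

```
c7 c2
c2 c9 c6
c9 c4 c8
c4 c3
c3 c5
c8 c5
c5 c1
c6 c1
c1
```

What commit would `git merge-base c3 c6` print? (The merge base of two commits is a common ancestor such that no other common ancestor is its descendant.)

Ancestors of c3: {c1, c3, c5}.
Ancestors of c6: {c1, c6}.
Common ancestors: {c1}.
The only common ancestor is c1, so it is the merge base.

c1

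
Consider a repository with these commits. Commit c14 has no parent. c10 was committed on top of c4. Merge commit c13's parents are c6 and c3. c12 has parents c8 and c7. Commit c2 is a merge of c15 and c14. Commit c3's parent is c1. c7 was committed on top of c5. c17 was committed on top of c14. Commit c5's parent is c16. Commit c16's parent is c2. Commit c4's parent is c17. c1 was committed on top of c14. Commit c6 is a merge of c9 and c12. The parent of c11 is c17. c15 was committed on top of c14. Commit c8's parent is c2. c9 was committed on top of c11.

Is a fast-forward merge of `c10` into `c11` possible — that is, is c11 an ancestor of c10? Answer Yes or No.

A fast-forward from c11 to c10 is possible iff c11 is an ancestor of c10.
Ancestors of c10: {c10, c14, c17, c4}.
c11 is not among them, so fast-forward is not possible.

No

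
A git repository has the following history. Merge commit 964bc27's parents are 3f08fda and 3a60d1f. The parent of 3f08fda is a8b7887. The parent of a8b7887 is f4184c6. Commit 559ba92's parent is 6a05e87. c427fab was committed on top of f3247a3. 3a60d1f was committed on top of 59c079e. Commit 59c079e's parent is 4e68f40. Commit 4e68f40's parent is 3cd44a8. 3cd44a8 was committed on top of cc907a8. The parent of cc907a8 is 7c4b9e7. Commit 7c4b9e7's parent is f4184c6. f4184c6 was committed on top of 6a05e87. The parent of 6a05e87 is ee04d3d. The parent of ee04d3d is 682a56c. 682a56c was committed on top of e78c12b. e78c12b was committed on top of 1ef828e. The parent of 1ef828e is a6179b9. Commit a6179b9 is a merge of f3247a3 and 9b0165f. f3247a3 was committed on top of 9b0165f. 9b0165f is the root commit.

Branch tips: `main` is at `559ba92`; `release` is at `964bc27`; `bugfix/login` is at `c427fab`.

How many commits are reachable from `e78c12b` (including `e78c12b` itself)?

5

Walking parent pointers from e78c12b: reachable set = {1ef828e, 9b0165f, a6179b9, e78c12b, f3247a3}.
That is 5 commits.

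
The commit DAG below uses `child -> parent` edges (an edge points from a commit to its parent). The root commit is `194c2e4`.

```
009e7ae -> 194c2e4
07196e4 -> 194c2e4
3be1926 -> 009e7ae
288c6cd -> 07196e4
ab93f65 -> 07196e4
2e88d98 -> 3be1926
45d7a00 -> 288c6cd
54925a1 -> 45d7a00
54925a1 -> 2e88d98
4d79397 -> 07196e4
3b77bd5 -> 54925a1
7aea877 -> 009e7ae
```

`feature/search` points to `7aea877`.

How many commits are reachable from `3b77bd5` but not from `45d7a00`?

5

Reachable from 3b77bd5: {009e7ae, 07196e4, 194c2e4, 288c6cd, 2e88d98, 3b77bd5, 3be1926, 45d7a00, 54925a1}.
Reachable from 45d7a00: {07196e4, 194c2e4, 288c6cd, 45d7a00}.
In 3b77bd5's history but not 45d7a00's: {009e7ae, 2e88d98, 3b77bd5, 3be1926, 54925a1} — 5 commits.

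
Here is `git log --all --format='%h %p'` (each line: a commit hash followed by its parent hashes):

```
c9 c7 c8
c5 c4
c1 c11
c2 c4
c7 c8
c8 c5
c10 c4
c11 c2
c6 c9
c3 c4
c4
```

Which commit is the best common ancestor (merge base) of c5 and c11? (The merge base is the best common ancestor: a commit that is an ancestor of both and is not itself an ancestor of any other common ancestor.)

Ancestors of c5: {c4, c5}.
Ancestors of c11: {c11, c2, c4}.
Common ancestors: {c4}.
The only common ancestor is c4, so it is the merge base.

c4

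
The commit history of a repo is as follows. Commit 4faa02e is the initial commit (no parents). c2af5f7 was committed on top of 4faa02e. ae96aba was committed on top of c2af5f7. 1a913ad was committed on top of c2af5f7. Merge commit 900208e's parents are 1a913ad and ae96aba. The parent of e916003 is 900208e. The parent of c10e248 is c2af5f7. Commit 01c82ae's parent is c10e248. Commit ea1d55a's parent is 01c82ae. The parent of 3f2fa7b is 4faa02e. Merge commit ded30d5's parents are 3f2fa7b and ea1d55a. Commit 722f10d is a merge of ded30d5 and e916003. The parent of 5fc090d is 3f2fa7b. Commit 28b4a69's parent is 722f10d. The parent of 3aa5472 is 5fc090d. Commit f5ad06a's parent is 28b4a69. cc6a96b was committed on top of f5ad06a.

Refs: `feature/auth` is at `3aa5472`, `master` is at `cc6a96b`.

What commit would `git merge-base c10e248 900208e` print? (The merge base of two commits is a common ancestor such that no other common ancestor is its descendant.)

c2af5f7

Ancestors of c10e248: {4faa02e, c10e248, c2af5f7}.
Ancestors of 900208e: {1a913ad, 4faa02e, 900208e, ae96aba, c2af5f7}.
Common ancestors: {4faa02e, c2af5f7}.
Among these, c2af5f7 is not an ancestor of any other common ancestor — it is the merge base.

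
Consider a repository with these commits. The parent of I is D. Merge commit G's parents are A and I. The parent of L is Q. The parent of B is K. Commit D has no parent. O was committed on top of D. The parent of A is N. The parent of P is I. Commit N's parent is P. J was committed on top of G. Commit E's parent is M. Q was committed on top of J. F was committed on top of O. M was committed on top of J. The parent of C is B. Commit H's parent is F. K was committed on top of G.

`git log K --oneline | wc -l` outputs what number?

7

Walking parent pointers from K: reachable set = {A, D, G, I, K, N, P}.
That is 7 commits.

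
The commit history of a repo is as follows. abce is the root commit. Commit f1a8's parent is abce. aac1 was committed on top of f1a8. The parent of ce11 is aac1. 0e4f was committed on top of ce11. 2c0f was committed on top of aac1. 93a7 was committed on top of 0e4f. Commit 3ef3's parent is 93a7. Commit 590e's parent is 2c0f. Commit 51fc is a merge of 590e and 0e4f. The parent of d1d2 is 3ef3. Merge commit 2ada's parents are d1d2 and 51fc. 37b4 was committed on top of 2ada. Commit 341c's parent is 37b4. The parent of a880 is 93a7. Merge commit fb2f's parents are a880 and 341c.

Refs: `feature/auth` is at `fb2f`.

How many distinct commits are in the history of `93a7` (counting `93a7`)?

6

Walking parent pointers from 93a7: reachable set = {0e4f, 93a7, aac1, abce, ce11, f1a8}.
That is 6 commits.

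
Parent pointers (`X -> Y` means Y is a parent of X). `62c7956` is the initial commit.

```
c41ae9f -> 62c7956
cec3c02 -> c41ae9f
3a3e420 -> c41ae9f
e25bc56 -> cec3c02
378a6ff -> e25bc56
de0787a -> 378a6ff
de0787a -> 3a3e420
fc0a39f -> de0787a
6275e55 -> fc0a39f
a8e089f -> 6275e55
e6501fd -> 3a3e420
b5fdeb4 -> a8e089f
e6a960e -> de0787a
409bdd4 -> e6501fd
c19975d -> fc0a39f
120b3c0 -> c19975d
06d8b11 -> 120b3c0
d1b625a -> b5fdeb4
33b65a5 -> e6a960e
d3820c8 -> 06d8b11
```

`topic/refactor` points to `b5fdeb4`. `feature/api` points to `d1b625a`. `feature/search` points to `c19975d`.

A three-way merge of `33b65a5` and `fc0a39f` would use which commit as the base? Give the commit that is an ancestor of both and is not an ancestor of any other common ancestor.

de0787a

Ancestors of 33b65a5: {33b65a5, 378a6ff, 3a3e420, 62c7956, c41ae9f, cec3c02, de0787a, e25bc56, e6a960e}.
Ancestors of fc0a39f: {378a6ff, 3a3e420, 62c7956, c41ae9f, cec3c02, de0787a, e25bc56, fc0a39f}.
Common ancestors: {378a6ff, 3a3e420, 62c7956, c41ae9f, cec3c02, de0787a, e25bc56}.
Among these, de0787a is not an ancestor of any other common ancestor — it is the merge base.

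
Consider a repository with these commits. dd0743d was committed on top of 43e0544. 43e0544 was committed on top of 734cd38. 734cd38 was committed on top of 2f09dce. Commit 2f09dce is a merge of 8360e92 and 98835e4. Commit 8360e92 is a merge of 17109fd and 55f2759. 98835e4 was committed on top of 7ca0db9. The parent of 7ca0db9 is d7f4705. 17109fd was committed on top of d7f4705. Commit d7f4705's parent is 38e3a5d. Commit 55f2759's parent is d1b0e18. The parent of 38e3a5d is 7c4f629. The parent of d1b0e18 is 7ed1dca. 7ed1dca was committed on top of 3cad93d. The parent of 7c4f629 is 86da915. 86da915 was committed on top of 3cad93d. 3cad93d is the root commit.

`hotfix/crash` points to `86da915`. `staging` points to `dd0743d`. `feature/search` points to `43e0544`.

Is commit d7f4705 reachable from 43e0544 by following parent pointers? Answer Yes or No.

Ancestors of 43e0544 (commits reachable by following parents): {17109fd, 2f09dce, 38e3a5d, 3cad93d, 43e0544, 55f2759, 734cd38, 7c4f629, 7ca0db9, 7ed1dca, 8360e92, 86da915, 98835e4, d1b0e18, d7f4705}.
d7f4705 is in that set, so it is an ancestor of 43e0544.

Yes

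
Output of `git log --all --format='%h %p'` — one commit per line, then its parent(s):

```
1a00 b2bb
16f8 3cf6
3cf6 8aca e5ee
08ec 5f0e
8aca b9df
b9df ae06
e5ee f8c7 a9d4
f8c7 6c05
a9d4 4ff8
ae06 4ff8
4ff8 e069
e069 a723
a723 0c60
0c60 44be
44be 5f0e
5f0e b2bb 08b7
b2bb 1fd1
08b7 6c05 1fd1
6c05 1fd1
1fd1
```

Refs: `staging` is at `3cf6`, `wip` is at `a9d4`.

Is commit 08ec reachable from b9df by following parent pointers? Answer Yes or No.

Ancestors of b9df: {08b7, 0c60, 1fd1, 44be, 4ff8, 5f0e, 6c05, a723, ae06, b2bb, b9df, e069}.
08ec is not in that set, so it is not an ancestor of b9df.

No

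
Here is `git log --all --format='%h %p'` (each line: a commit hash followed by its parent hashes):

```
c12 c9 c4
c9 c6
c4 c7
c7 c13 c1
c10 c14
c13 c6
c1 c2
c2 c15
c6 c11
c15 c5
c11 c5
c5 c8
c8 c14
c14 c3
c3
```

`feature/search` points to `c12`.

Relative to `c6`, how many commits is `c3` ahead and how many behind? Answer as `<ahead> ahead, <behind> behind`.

Reachable from c3: {c3}.
Reachable from c6: {c11, c14, c3, c5, c6, c8}.
Only in c3's history (ahead): {} — 0.
Only in c6's history (behind): {c11, c14, c5, c6, c8} — 5.

0 ahead, 5 behind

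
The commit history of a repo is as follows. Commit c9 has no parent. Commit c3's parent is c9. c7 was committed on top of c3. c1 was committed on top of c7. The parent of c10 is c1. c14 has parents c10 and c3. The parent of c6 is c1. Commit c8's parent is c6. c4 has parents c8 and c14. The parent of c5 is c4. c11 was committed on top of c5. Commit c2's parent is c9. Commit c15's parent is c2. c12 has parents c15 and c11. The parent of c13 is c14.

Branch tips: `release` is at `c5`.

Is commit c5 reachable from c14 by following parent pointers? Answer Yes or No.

Ancestors of c14: {c1, c10, c14, c3, c7, c9}.
c5 is not in that set, so it is not an ancestor of c14.

No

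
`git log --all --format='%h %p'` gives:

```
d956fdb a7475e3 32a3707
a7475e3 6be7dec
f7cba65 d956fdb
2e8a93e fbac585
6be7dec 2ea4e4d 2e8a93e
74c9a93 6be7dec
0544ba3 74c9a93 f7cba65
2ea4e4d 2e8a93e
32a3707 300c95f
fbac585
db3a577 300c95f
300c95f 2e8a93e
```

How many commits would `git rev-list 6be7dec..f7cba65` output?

Reachable from f7cba65: {2e8a93e, 2ea4e4d, 300c95f, 32a3707, 6be7dec, a7475e3, d956fdb, f7cba65, fbac585}.
Reachable from 6be7dec: {2e8a93e, 2ea4e4d, 6be7dec, fbac585}.
In f7cba65's history but not 6be7dec's: {300c95f, 32a3707, a7475e3, d956fdb, f7cba65} — 5 commits.

5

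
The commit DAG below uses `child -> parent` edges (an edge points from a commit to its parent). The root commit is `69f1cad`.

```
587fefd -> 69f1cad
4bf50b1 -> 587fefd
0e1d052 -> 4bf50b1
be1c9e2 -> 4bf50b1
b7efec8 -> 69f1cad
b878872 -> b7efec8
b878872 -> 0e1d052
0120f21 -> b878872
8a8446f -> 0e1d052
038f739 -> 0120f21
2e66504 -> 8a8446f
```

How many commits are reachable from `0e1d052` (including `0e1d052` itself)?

Walking parent pointers from 0e1d052: reachable set = {0e1d052, 4bf50b1, 587fefd, 69f1cad}.
That is 4 commits.

4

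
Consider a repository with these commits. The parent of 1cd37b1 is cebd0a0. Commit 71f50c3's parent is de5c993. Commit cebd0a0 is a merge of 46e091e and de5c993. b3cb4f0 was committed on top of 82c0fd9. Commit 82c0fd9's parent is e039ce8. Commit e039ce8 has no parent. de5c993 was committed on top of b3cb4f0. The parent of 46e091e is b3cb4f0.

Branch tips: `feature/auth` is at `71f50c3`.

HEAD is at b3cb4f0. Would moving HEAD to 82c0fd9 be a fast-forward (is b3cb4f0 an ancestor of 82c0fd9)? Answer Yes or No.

A fast-forward from b3cb4f0 to 82c0fd9 is possible iff b3cb4f0 is an ancestor of 82c0fd9.
Ancestors of 82c0fd9: {82c0fd9, e039ce8}.
b3cb4f0 is not among them, so fast-forward is not possible.

No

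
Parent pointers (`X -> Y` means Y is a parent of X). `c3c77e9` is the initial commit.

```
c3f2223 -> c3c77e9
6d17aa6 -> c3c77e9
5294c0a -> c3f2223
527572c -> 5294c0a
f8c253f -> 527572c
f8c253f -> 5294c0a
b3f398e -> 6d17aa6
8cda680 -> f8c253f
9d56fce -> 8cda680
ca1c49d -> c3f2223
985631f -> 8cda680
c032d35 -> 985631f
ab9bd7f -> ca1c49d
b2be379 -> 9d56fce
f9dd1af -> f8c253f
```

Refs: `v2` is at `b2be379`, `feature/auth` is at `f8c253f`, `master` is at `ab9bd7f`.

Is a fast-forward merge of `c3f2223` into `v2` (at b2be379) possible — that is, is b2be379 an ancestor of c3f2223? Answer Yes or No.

A fast-forward from b2be379 to c3f2223 is possible iff b2be379 is an ancestor of c3f2223.
Ancestors of c3f2223: {c3c77e9, c3f2223}.
b2be379 is not among them, so fast-forward is not possible.

No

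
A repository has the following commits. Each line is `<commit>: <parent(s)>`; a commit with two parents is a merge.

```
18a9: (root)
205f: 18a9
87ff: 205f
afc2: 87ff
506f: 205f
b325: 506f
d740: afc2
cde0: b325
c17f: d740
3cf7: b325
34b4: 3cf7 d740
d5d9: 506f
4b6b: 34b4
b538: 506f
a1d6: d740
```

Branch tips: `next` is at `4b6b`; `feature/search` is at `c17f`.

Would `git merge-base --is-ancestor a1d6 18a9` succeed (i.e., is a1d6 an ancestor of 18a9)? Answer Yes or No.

Ancestors of 18a9: {18a9}.
a1d6 is not in that set, so it is not an ancestor of 18a9.

No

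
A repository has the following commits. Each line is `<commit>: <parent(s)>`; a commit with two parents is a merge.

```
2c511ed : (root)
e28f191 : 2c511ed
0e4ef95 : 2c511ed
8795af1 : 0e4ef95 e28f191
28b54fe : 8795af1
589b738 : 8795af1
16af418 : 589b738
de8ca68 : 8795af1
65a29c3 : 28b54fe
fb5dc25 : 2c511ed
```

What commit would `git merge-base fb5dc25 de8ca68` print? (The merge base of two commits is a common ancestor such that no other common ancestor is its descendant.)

2c511ed

Ancestors of fb5dc25: {2c511ed, fb5dc25}.
Ancestors of de8ca68: {0e4ef95, 2c511ed, 8795af1, de8ca68, e28f191}.
Common ancestors: {2c511ed}.
The only common ancestor is 2c511ed, so it is the merge base.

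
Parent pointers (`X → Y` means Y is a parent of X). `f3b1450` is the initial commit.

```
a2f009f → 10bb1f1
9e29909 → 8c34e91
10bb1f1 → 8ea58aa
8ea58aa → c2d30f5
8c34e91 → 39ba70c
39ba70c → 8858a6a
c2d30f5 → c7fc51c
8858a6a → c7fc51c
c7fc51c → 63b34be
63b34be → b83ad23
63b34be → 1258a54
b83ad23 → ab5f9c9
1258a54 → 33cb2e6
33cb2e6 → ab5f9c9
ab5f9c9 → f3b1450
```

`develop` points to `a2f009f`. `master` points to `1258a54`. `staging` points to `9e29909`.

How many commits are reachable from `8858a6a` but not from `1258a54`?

Reachable from 8858a6a: {1258a54, 33cb2e6, 63b34be, 8858a6a, ab5f9c9, b83ad23, c7fc51c, f3b1450}.
Reachable from 1258a54: {1258a54, 33cb2e6, ab5f9c9, f3b1450}.
In 8858a6a's history but not 1258a54's: {63b34be, 8858a6a, b83ad23, c7fc51c} — 4 commits.

4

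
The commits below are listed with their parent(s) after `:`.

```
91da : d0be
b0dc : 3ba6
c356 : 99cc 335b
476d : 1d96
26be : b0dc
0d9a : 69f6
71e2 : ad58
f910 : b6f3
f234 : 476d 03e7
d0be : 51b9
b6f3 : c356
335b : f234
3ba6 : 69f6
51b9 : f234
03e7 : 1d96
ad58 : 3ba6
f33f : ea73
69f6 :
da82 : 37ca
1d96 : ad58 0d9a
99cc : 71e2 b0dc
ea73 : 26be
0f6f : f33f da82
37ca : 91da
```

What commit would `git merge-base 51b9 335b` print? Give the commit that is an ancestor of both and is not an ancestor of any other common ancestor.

f234

Ancestors of 51b9: {03e7, 0d9a, 1d96, 3ba6, 476d, 51b9, 69f6, ad58, f234}.
Ancestors of 335b: {03e7, 0d9a, 1d96, 335b, 3ba6, 476d, 69f6, ad58, f234}.
Common ancestors: {03e7, 0d9a, 1d96, 3ba6, 476d, 69f6, ad58, f234}.
Among these, f234 is not an ancestor of any other common ancestor — it is the merge base.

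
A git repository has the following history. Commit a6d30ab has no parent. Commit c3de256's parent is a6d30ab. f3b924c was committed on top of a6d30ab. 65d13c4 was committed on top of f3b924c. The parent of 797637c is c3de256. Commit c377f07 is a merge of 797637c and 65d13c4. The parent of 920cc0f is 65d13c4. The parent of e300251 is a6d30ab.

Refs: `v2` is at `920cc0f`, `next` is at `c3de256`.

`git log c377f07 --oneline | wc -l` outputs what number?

6

Walking parent pointers from c377f07: reachable set = {65d13c4, 797637c, a6d30ab, c377f07, c3de256, f3b924c}.
That is 6 commits.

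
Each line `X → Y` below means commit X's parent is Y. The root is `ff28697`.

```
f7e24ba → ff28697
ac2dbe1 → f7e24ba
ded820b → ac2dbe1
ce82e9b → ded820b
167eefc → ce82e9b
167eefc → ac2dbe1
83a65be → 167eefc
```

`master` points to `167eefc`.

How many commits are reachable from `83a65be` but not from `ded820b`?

Reachable from 83a65be: {167eefc, 83a65be, ac2dbe1, ce82e9b, ded820b, f7e24ba, ff28697}.
Reachable from ded820b: {ac2dbe1, ded820b, f7e24ba, ff28697}.
In 83a65be's history but not ded820b's: {167eefc, 83a65be, ce82e9b} — 3 commits.

3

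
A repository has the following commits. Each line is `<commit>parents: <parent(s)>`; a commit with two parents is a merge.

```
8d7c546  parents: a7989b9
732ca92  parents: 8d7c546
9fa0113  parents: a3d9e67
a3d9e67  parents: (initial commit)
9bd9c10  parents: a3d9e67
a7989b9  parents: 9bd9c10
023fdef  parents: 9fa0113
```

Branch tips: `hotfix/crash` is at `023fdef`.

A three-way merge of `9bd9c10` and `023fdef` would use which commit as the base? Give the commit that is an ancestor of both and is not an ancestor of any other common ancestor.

Ancestors of 9bd9c10: {9bd9c10, a3d9e67}.
Ancestors of 023fdef: {023fdef, 9fa0113, a3d9e67}.
Common ancestors: {a3d9e67}.
The only common ancestor is a3d9e67, so it is the merge base.

a3d9e67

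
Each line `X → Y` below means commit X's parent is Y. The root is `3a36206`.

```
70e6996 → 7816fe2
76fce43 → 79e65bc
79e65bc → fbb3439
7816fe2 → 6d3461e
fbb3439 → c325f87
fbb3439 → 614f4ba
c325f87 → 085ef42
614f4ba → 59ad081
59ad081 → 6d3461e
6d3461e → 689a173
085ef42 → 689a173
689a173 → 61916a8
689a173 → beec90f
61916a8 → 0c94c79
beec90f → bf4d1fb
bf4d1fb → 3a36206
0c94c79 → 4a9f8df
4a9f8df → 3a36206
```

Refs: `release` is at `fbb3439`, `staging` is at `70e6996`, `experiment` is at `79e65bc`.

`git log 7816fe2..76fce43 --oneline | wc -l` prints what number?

Reachable from 76fce43: {085ef42, 0c94c79, 3a36206, 4a9f8df, 59ad081, 614f4ba, 61916a8, 689a173, 6d3461e, 76fce43, 79e65bc, beec90f, bf4d1fb, c325f87, fbb3439}.
Reachable from 7816fe2: {0c94c79, 3a36206, 4a9f8df, 61916a8, 689a173, 6d3461e, 7816fe2, beec90f, bf4d1fb}.
In 76fce43's history but not 7816fe2's: {085ef42, 59ad081, 614f4ba, 76fce43, 79e65bc, c325f87, fbb3439} — 7 commits.

7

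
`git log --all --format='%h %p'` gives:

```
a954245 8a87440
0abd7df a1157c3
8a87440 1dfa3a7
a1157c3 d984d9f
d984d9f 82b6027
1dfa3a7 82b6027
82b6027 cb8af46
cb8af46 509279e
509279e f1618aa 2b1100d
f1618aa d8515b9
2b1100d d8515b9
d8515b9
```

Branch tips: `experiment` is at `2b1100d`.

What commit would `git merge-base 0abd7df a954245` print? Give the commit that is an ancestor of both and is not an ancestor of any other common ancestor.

Ancestors of 0abd7df: {0abd7df, 2b1100d, 509279e, 82b6027, a1157c3, cb8af46, d8515b9, d984d9f, f1618aa}.
Ancestors of a954245: {1dfa3a7, 2b1100d, 509279e, 82b6027, 8a87440, a954245, cb8af46, d8515b9, f1618aa}.
Common ancestors: {2b1100d, 509279e, 82b6027, cb8af46, d8515b9, f1618aa}.
Among these, 82b6027 is not an ancestor of any other common ancestor — it is the merge base.

82b6027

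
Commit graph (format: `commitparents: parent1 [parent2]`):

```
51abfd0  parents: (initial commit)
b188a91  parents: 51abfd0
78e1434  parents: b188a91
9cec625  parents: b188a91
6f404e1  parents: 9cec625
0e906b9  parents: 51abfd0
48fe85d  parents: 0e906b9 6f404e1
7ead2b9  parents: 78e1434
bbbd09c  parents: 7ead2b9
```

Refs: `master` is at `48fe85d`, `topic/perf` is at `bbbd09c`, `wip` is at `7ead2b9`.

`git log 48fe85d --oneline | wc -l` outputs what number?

Walking parent pointers from 48fe85d: reachable set = {0e906b9, 48fe85d, 51abfd0, 6f404e1, 9cec625, b188a91}.
That is 6 commits.

6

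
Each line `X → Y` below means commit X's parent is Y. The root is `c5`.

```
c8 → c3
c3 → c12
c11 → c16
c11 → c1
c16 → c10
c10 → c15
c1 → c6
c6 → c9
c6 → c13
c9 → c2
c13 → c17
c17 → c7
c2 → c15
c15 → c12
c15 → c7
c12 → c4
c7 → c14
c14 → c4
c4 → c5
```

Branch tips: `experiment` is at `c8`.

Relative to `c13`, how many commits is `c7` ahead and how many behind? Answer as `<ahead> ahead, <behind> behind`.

0 ahead, 2 behind

Reachable from c7: {c14, c4, c5, c7}.
Reachable from c13: {c13, c14, c17, c4, c5, c7}.
Only in c7's history (ahead): {} — 0.
Only in c13's history (behind): {c13, c17} — 2.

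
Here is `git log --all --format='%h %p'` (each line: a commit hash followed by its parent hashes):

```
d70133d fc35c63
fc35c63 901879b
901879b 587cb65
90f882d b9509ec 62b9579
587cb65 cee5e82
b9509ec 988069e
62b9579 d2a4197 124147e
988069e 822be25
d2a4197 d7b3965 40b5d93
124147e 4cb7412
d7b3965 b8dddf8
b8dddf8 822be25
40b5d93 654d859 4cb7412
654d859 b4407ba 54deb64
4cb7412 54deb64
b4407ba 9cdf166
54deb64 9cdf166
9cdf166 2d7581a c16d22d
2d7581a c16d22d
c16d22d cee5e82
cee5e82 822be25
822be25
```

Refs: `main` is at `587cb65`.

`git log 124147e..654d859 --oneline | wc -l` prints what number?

Reachable from 654d859: {2d7581a, 54deb64, 654d859, 822be25, 9cdf166, b4407ba, c16d22d, cee5e82}.
Reachable from 124147e: {124147e, 2d7581a, 4cb7412, 54deb64, 822be25, 9cdf166, c16d22d, cee5e82}.
In 654d859's history but not 124147e's: {654d859, b4407ba} — 2 commits.

2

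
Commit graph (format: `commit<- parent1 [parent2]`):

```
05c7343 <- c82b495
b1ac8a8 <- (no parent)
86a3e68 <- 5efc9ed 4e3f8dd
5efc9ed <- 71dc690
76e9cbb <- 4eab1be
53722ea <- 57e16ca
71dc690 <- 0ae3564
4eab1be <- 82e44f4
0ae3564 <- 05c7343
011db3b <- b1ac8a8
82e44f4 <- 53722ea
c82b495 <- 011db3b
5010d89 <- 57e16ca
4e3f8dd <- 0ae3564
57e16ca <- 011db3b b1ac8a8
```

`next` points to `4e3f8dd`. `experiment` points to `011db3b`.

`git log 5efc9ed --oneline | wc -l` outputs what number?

Walking parent pointers from 5efc9ed: reachable set = {011db3b, 05c7343, 0ae3564, 5efc9ed, 71dc690, b1ac8a8, c82b495}.
That is 7 commits.

7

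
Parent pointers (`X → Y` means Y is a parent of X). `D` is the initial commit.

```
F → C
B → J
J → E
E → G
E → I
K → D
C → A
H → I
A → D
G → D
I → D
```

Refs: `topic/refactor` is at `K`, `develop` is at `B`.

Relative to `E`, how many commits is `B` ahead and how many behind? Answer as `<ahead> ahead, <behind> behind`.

2 ahead, 0 behind

Reachable from B: {B, D, E, G, I, J}.
Reachable from E: {D, E, G, I}.
Only in B's history (ahead): {B, J} — 2.
Only in E's history (behind): {} — 0.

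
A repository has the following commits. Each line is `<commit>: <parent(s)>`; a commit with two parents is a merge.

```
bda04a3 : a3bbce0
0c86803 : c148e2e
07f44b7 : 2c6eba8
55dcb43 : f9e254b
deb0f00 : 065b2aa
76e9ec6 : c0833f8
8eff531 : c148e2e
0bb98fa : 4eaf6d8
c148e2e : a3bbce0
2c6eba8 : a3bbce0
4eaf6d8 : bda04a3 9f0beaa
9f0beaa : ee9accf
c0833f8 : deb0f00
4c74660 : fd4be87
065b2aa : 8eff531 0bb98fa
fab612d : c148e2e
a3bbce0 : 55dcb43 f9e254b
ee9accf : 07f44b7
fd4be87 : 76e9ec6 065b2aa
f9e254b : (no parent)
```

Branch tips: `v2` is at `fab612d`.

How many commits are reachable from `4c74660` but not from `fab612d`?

14

Reachable from 4c74660: {065b2aa, 07f44b7, 0bb98fa, 2c6eba8, 4c74660, 4eaf6d8, 55dcb43, 76e9ec6, 8eff531, 9f0beaa, a3bbce0, bda04a3, c0833f8, c148e2e, deb0f00, ee9accf, f9e254b, fd4be87}.
Reachable from fab612d: {55dcb43, a3bbce0, c148e2e, f9e254b, fab612d}.
In 4c74660's history but not fab612d's: {065b2aa, 07f44b7, 0bb98fa, 2c6eba8, 4c74660, 4eaf6d8, 76e9ec6, 8eff531, 9f0beaa, bda04a3, c0833f8, deb0f00, ee9accf, fd4be87} — 14 commits.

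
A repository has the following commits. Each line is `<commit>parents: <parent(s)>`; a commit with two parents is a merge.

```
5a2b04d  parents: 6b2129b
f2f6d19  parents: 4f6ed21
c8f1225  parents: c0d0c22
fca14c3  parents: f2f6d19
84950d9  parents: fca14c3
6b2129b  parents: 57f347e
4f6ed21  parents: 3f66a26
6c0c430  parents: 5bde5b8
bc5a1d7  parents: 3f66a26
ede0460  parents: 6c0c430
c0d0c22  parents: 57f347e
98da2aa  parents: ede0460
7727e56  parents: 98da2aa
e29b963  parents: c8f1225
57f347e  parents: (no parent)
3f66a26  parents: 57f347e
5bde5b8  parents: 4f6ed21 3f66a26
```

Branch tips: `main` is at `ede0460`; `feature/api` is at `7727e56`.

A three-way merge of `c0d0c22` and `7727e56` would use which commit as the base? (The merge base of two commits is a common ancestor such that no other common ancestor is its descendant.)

57f347e

Ancestors of c0d0c22: {57f347e, c0d0c22}.
Ancestors of 7727e56: {3f66a26, 4f6ed21, 57f347e, 5bde5b8, 6c0c430, 7727e56, 98da2aa, ede0460}.
Common ancestors: {57f347e}.
The only common ancestor is 57f347e, so it is the merge base.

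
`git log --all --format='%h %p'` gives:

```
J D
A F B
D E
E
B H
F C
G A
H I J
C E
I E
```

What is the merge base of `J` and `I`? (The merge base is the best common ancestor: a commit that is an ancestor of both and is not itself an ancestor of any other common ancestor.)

E

Ancestors of J: {D, E, J}.
Ancestors of I: {E, I}.
Common ancestors: {E}.
The only common ancestor is E, so it is the merge base.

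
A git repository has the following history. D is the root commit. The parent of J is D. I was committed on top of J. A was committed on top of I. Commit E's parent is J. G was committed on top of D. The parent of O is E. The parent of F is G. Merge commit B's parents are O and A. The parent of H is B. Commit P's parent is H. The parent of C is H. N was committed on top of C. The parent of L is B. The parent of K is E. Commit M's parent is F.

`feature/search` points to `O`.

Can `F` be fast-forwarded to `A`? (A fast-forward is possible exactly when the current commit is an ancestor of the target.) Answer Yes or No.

No

A fast-forward from F to A is possible iff F is an ancestor of A.
Ancestors of A: {A, D, I, J}.
F is not among them, so fast-forward is not possible.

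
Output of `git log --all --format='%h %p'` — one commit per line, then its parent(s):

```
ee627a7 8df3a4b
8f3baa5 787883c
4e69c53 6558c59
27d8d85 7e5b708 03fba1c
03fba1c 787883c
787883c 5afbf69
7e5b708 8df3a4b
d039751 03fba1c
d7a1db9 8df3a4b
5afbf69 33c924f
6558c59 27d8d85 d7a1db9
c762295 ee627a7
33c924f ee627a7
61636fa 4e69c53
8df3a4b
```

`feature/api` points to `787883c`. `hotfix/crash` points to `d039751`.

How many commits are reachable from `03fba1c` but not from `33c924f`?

3

Reachable from 03fba1c: {03fba1c, 33c924f, 5afbf69, 787883c, 8df3a4b, ee627a7}.
Reachable from 33c924f: {33c924f, 8df3a4b, ee627a7}.
In 03fba1c's history but not 33c924f's: {03fba1c, 5afbf69, 787883c} — 3 commits.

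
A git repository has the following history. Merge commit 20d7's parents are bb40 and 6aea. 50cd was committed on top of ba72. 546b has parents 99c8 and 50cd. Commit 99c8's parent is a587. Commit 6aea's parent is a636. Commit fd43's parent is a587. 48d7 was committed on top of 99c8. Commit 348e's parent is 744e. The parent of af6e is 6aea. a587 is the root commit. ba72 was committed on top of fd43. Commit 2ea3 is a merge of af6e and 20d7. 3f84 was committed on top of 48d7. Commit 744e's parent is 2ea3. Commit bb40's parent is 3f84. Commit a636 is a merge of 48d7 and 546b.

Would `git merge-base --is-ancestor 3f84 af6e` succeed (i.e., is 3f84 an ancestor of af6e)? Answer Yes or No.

No

Ancestors of af6e: {48d7, 50cd, 546b, 6aea, 99c8, a587, a636, af6e, ba72, fd43}.
3f84 is not in that set, so it is not an ancestor of af6e.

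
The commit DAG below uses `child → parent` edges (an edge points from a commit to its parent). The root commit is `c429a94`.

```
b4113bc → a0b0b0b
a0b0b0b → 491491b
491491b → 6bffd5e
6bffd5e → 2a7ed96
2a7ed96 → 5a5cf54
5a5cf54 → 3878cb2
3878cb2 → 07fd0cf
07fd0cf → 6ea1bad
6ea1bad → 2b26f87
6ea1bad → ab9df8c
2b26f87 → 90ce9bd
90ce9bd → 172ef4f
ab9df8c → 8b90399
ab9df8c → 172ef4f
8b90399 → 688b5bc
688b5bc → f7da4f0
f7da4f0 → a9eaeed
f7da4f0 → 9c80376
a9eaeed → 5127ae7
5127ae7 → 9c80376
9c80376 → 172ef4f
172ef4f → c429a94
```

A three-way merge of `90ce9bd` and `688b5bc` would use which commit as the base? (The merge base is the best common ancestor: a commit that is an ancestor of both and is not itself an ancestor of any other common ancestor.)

Ancestors of 90ce9bd: {172ef4f, 90ce9bd, c429a94}.
Ancestors of 688b5bc: {172ef4f, 5127ae7, 688b5bc, 9c80376, a9eaeed, c429a94, f7da4f0}.
Common ancestors: {172ef4f, c429a94}.
Among these, 172ef4f is not an ancestor of any other common ancestor — it is the merge base.

172ef4f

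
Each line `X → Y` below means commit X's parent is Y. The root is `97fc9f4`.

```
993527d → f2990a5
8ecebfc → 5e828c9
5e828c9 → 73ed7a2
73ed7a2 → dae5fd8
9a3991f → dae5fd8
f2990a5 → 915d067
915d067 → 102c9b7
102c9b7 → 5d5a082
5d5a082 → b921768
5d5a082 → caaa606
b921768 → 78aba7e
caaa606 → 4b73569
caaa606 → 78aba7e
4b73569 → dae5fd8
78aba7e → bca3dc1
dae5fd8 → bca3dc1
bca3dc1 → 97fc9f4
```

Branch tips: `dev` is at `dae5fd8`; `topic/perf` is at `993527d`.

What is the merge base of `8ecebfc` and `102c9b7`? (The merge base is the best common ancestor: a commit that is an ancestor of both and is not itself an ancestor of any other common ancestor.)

Ancestors of 8ecebfc: {5e828c9, 73ed7a2, 8ecebfc, 97fc9f4, bca3dc1, dae5fd8}.
Ancestors of 102c9b7: {102c9b7, 4b73569, 5d5a082, 78aba7e, 97fc9f4, b921768, bca3dc1, caaa606, dae5fd8}.
Common ancestors: {97fc9f4, bca3dc1, dae5fd8}.
Among these, dae5fd8 is not an ancestor of any other common ancestor — it is the merge base.

dae5fd8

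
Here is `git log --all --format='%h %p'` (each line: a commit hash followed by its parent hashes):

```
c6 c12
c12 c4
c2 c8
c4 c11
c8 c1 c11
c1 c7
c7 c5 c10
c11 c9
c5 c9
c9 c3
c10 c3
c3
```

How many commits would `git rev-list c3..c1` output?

5

Reachable from c1: {c1, c10, c3, c5, c7, c9}.
Reachable from c3: {c3}.
In c1's history but not c3's: {c1, c10, c5, c7, c9} — 5 commits.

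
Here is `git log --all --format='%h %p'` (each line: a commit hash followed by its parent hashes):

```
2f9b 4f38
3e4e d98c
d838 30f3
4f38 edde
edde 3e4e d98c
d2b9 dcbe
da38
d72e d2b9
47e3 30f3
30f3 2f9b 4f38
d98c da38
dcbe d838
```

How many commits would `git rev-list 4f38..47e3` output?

Reachable from 47e3: {2f9b, 30f3, 3e4e, 47e3, 4f38, d98c, da38, edde}.
Reachable from 4f38: {3e4e, 4f38, d98c, da38, edde}.
In 47e3's history but not 4f38's: {2f9b, 30f3, 47e3} — 3 commits.

3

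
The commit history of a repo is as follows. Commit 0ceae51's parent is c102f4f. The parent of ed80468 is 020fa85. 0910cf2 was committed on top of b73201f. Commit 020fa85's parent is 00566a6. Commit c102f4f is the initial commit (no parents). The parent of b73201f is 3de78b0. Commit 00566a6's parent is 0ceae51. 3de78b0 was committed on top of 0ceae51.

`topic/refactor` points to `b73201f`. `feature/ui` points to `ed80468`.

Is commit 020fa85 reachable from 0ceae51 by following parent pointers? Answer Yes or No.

Ancestors of 0ceae51: {0ceae51, c102f4f}.
020fa85 is not in that set, so it is not an ancestor of 0ceae51.

No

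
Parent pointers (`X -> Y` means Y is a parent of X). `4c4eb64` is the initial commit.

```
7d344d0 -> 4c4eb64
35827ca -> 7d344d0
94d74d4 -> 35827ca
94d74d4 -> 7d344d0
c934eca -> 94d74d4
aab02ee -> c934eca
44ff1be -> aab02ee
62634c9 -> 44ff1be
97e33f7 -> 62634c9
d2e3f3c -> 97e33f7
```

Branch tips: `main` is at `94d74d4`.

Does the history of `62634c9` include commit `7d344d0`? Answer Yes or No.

Yes

Ancestors of 62634c9 (commits reachable by following parents): {35827ca, 44ff1be, 4c4eb64, 62634c9, 7d344d0, 94d74d4, aab02ee, c934eca}.
7d344d0 is in that set, so it is an ancestor of 62634c9.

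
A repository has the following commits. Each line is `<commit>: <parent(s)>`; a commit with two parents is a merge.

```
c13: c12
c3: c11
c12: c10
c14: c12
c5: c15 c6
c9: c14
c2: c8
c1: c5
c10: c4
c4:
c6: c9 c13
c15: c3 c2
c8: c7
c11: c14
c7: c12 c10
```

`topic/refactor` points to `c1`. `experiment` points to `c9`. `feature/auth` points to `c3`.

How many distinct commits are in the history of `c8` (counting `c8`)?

5

Walking parent pointers from c8: reachable set = {c10, c12, c4, c7, c8}.
That is 5 commits.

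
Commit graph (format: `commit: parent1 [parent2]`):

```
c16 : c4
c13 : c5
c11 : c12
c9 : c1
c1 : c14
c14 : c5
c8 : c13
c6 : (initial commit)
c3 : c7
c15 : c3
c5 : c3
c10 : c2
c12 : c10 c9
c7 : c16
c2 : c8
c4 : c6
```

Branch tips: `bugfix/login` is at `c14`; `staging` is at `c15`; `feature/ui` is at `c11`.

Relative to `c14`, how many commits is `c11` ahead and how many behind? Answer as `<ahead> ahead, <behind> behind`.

8 ahead, 0 behind

Reachable from c11: {c1, c10, c11, c12, c13, c14, c16, c2, c3, c4, c5, c6, c7, c8, c9}.
Reachable from c14: {c14, c16, c3, c4, c5, c6, c7}.
Only in c11's history (ahead): {c1, c10, c11, c12, c13, c2, c8, c9} — 8.
Only in c14's history (behind): {} — 0.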